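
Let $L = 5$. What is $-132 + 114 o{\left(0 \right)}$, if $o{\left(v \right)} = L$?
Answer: $438$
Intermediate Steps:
$o{\left(v \right)} = 5$
$-132 + 114 o{\left(0 \right)} = -132 + 114 \cdot 5 = -132 + 570 = 438$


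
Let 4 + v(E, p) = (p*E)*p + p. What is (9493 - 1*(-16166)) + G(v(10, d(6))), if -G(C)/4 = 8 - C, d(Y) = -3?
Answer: 25959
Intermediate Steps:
v(E, p) = -4 + p + E*p**2 (v(E, p) = -4 + ((p*E)*p + p) = -4 + ((E*p)*p + p) = -4 + (E*p**2 + p) = -4 + (p + E*p**2) = -4 + p + E*p**2)
G(C) = -32 + 4*C (G(C) = -4*(8 - C) = -32 + 4*C)
(9493 - 1*(-16166)) + G(v(10, d(6))) = (9493 - 1*(-16166)) + (-32 + 4*(-4 - 3 + 10*(-3)**2)) = (9493 + 16166) + (-32 + 4*(-4 - 3 + 10*9)) = 25659 + (-32 + 4*(-4 - 3 + 90)) = 25659 + (-32 + 4*83) = 25659 + (-32 + 332) = 25659 + 300 = 25959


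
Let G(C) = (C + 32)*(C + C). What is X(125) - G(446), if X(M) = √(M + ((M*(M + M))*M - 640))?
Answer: -426376 + √3905735 ≈ -4.2440e+5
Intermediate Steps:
G(C) = 2*C*(32 + C) (G(C) = (32 + C)*(2*C) = 2*C*(32 + C))
X(M) = √(-640 + M + 2*M³) (X(M) = √(M + ((M*(2*M))*M - 640)) = √(M + ((2*M²)*M - 640)) = √(M + (2*M³ - 640)) = √(M + (-640 + 2*M³)) = √(-640 + M + 2*M³))
X(125) - G(446) = √(-640 + 125 + 2*125³) - 2*446*(32 + 446) = √(-640 + 125 + 2*1953125) - 2*446*478 = √(-640 + 125 + 3906250) - 1*426376 = √3905735 - 426376 = -426376 + √3905735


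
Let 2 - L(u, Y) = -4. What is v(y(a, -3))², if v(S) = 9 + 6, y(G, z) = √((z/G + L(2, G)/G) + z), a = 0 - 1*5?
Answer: 225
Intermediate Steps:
L(u, Y) = 6 (L(u, Y) = 2 - 1*(-4) = 2 + 4 = 6)
a = -5 (a = 0 - 5 = -5)
y(G, z) = √(z + 6/G + z/G) (y(G, z) = √((z/G + 6/G) + z) = √((6/G + z/G) + z) = √(z + 6/G + z/G))
v(S) = 15
v(y(a, -3))² = 15² = 225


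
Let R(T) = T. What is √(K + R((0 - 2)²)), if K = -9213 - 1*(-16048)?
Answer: √6839 ≈ 82.698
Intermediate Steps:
K = 6835 (K = -9213 + 16048 = 6835)
√(K + R((0 - 2)²)) = √(6835 + (0 - 2)²) = √(6835 + (-2)²) = √(6835 + 4) = √6839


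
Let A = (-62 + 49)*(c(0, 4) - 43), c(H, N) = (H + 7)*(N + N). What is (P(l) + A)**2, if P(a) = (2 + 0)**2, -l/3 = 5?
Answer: 27225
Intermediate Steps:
l = -15 (l = -3*5 = -15)
P(a) = 4 (P(a) = 2**2 = 4)
c(H, N) = 2*N*(7 + H) (c(H, N) = (7 + H)*(2*N) = 2*N*(7 + H))
A = -169 (A = (-62 + 49)*(2*4*(7 + 0) - 43) = -13*(2*4*7 - 43) = -13*(56 - 43) = -13*13 = -169)
(P(l) + A)**2 = (4 - 169)**2 = (-165)**2 = 27225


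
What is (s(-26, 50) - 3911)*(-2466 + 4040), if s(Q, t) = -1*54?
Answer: -6240910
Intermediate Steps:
s(Q, t) = -54
(s(-26, 50) - 3911)*(-2466 + 4040) = (-54 - 3911)*(-2466 + 4040) = -3965*1574 = -6240910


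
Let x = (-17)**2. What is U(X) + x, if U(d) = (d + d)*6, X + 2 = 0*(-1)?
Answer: 265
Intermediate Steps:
X = -2 (X = -2 + 0*(-1) = -2 + 0 = -2)
U(d) = 12*d (U(d) = (2*d)*6 = 12*d)
x = 289
U(X) + x = 12*(-2) + 289 = -24 + 289 = 265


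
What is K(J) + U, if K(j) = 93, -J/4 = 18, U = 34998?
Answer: 35091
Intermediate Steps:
J = -72 (J = -4*18 = -72)
K(J) + U = 93 + 34998 = 35091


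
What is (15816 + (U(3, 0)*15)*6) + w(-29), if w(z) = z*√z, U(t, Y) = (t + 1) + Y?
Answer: 16176 - 29*I*√29 ≈ 16176.0 - 156.17*I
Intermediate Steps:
U(t, Y) = 1 + Y + t (U(t, Y) = (1 + t) + Y = 1 + Y + t)
w(z) = z^(3/2)
(15816 + (U(3, 0)*15)*6) + w(-29) = (15816 + ((1 + 0 + 3)*15)*6) + (-29)^(3/2) = (15816 + (4*15)*6) - 29*I*√29 = (15816 + 60*6) - 29*I*√29 = (15816 + 360) - 29*I*√29 = 16176 - 29*I*√29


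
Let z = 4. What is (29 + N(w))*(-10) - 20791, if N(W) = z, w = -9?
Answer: -21121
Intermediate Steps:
N(W) = 4
(29 + N(w))*(-10) - 20791 = (29 + 4)*(-10) - 20791 = 33*(-10) - 20791 = -330 - 20791 = -21121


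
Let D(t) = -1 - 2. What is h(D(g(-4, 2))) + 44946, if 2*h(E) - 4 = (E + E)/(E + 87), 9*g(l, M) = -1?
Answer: 1258543/28 ≈ 44948.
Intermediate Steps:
g(l, M) = -1/9 (g(l, M) = (1/9)*(-1) = -1/9)
D(t) = -3
h(E) = 2 + E/(87 + E) (h(E) = 2 + ((E + E)/(E + 87))/2 = 2 + ((2*E)/(87 + E))/2 = 2 + (2*E/(87 + E))/2 = 2 + E/(87 + E))
h(D(g(-4, 2))) + 44946 = 3*(58 - 3)/(87 - 3) + 44946 = 3*55/84 + 44946 = 3*(1/84)*55 + 44946 = 55/28 + 44946 = 1258543/28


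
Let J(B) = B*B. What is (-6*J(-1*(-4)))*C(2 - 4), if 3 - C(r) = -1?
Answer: -384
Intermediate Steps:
C(r) = 4 (C(r) = 3 - 1*(-1) = 3 + 1 = 4)
J(B) = B**2
(-6*J(-1*(-4)))*C(2 - 4) = -6*(-1*(-4))**2*4 = -6*4**2*4 = -6*16*4 = -96*4 = -384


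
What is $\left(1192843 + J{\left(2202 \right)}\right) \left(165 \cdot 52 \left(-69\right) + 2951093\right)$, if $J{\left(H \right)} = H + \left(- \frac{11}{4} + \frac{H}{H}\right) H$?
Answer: $\frac{5620215410959}{2} \approx 2.8101 \cdot 10^{12}$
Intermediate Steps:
$J{\left(H \right)} = - \frac{3 H}{4}$ ($J{\left(H \right)} = H + \left(\left(-11\right) \frac{1}{4} + 1\right) H = H + \left(- \frac{11}{4} + 1\right) H = H - \frac{7 H}{4} = - \frac{3 H}{4}$)
$\left(1192843 + J{\left(2202 \right)}\right) \left(165 \cdot 52 \left(-69\right) + 2951093\right) = \left(1192843 - \frac{3303}{2}\right) \left(165 \cdot 52 \left(-69\right) + 2951093\right) = \left(1192843 - \frac{3303}{2}\right) \left(8580 \left(-69\right) + 2951093\right) = \frac{2382383 \left(-592020 + 2951093\right)}{2} = \frac{2382383}{2} \cdot 2359073 = \frac{5620215410959}{2}$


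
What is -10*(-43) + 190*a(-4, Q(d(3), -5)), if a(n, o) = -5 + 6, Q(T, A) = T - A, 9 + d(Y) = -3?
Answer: 620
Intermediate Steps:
d(Y) = -12 (d(Y) = -9 - 3 = -12)
a(n, o) = 1
-10*(-43) + 190*a(-4, Q(d(3), -5)) = -10*(-43) + 190*1 = 430 + 190 = 620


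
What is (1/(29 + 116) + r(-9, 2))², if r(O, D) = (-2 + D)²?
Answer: 1/21025 ≈ 4.7562e-5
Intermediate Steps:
(1/(29 + 116) + r(-9, 2))² = (1/(29 + 116) + (-2 + 2)²)² = (1/145 + 0²)² = (1/145 + 0)² = (1/145)² = 1/21025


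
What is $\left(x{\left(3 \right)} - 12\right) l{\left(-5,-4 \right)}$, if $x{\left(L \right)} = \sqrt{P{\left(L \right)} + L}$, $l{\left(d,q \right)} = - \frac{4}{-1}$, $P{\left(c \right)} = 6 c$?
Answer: $-48 + 4 \sqrt{21} \approx -29.67$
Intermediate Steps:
$l{\left(d,q \right)} = 4$ ($l{\left(d,q \right)} = \left(-4\right) \left(-1\right) = 4$)
$x{\left(L \right)} = \sqrt{7} \sqrt{L}$ ($x{\left(L \right)} = \sqrt{6 L + L} = \sqrt{7 L} = \sqrt{7} \sqrt{L}$)
$\left(x{\left(3 \right)} - 12\right) l{\left(-5,-4 \right)} = \left(\sqrt{7} \sqrt{3} - 12\right) 4 = \left(\sqrt{21} - 12\right) 4 = \left(-12 + \sqrt{21}\right) 4 = -48 + 4 \sqrt{21}$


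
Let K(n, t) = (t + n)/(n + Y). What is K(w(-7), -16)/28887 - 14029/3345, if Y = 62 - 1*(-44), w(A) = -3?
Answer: -13913801008/3317527515 ≈ -4.1940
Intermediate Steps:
Y = 106 (Y = 62 + 44 = 106)
K(n, t) = (n + t)/(106 + n) (K(n, t) = (t + n)/(n + 106) = (n + t)/(106 + n))
K(w(-7), -16)/28887 - 14029/3345 = ((-3 - 16)/(106 - 3))/28887 - 14029/3345 = (-19/103)*(1/28887) - 14029*1/3345 = ((1/103)*(-19))*(1/28887) - 14029/3345 = -19/103*1/28887 - 14029/3345 = -19/2975361 - 14029/3345 = -13913801008/3317527515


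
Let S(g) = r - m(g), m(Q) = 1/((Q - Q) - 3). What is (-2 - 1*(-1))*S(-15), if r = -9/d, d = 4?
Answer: 23/12 ≈ 1.9167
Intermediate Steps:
r = -9/4 ≈ -2.2500
m(Q) = -⅓ (m(Q) = 1/(0 - 3) = 1/(-3) = -⅓)
S(g) = -23/12 (S(g) = -9/4 - 1*(-⅓) = -9/4 + ⅓ = -23/12)
(-2 - 1*(-1))*S(-15) = (-2 - 1*(-1))*(-23/12) = (-2 + 1)*(-23/12) = -1*(-23/12) = 23/12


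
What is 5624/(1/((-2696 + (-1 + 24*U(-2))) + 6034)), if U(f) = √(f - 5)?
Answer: 18767288 + 134976*I*√7 ≈ 1.8767e+7 + 3.5711e+5*I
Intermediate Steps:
U(f) = √(-5 + f)
5624/(1/((-2696 + (-1 + 24*U(-2))) + 6034)) = 5624/(1/((-2696 + (-1 + 24*√(-5 - 2))) + 6034)) = 5624/(1/((-2696 + (-1 + 24*√(-7))) + 6034)) = 5624/(1/((-2696 + (-1 + 24*(I*√7))) + 6034)) = 5624/(1/((-2696 + (-1 + 24*I*√7)) + 6034)) = 5624/(1/((-2697 + 24*I*√7) + 6034)) = 5624/(1/(3337 + 24*I*√7)) = 5624*(3337 + 24*I*√7) = 18767288 + 134976*I*√7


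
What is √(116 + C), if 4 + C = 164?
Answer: 2*√69 ≈ 16.613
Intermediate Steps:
C = 160 (C = -4 + 164 = 160)
√(116 + C) = √(116 + 160) = √276 = 2*√69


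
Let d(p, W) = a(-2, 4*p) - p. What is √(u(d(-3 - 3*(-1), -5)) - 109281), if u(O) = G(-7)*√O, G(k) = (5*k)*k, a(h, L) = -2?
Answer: √(-109281 + 245*I*√2) ≈ 0.524 + 330.58*I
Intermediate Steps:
d(p, W) = -2 - p
G(k) = 5*k²
u(O) = 245*√O (u(O) = (5*(-7)²)*√O = (5*49)*√O = 245*√O)
√(u(d(-3 - 3*(-1), -5)) - 109281) = √(245*√(-2 - (-3 - 3*(-1))) - 109281) = √(245*√(-2 - (-3 + 3)) - 109281) = √(245*√(-2 - 1*0) - 109281) = √(245*√(-2 + 0) - 109281) = √(245*√(-2) - 109281) = √(245*(I*√2) - 109281) = √(245*I*√2 - 109281) = √(-109281 + 245*I*√2)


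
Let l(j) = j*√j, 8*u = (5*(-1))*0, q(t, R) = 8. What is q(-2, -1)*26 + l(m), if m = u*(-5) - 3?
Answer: 208 - 3*I*√3 ≈ 208.0 - 5.1962*I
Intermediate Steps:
u = 0 (u = ((5*(-1))*0)/8 = (-5*0)/8 = (⅛)*0 = 0)
m = -3 (m = 0*(-5) - 3 = 0 - 3 = -3)
l(j) = j^(3/2)
q(-2, -1)*26 + l(m) = 8*26 + (-3)^(3/2) = 208 - 3*I*√3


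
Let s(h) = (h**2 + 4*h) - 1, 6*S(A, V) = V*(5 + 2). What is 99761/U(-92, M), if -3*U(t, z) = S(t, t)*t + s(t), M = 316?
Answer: -897849/53909 ≈ -16.655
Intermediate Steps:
S(A, V) = 7*V/6 (S(A, V) = (V*(5 + 2))/6 = (V*7)/6 = (7*V)/6 = 7*V/6)
s(h) = -1 + h**2 + 4*h
U(t, z) = 1/3 - 13*t**2/18 - 4*t/3 (U(t, z) = -((7*t/6)*t + (-1 + t**2 + 4*t))/3 = -(7*t**2/6 + (-1 + t**2 + 4*t))/3 = -(-1 + 4*t + 13*t**2/6)/3 = 1/3 - 13*t**2/18 - 4*t/3)
99761/U(-92, M) = 99761/(1/3 - 13/18*(-92)**2 - 4/3*(-92)) = 99761/(1/3 - 13/18*8464 + 368/3) = 99761/(1/3 - 55016/9 + 368/3) = 99761/(-53909/9) = 99761*(-9/53909) = -897849/53909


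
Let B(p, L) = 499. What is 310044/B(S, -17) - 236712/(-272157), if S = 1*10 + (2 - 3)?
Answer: 28166254732/45268781 ≈ 622.20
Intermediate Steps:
S = 9 (S = 10 - 1 = 9)
310044/B(S, -17) - 236712/(-272157) = 310044/499 - 236712/(-272157) = 310044*(1/499) - 236712*(-1/272157) = 310044/499 + 78904/90719 = 28166254732/45268781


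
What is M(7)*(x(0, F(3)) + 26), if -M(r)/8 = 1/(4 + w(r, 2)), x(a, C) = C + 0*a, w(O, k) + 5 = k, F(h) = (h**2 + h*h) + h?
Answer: -376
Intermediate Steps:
F(h) = h + 2*h**2 (F(h) = (h**2 + h**2) + h = 2*h**2 + h = h + 2*h**2)
w(O, k) = -5 + k
x(a, C) = C (x(a, C) = C + 0 = C)
M(r) = -8 (M(r) = -8/(4 + (-5 + 2)) = -8/(4 - 3) = -8/1 = -8*1 = -8)
M(7)*(x(0, F(3)) + 26) = -8*(3*(1 + 2*3) + 26) = -8*(3*(1 + 6) + 26) = -8*(3*7 + 26) = -8*(21 + 26) = -8*47 = -376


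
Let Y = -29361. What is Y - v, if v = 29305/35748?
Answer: -1049626333/35748 ≈ -29362.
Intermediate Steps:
v = 29305/35748 (v = 29305*(1/35748) = 29305/35748 ≈ 0.81977)
Y - v = -29361 - 1*29305/35748 = -29361 - 29305/35748 = -1049626333/35748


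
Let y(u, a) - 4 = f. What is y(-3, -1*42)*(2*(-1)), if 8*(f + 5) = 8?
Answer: 0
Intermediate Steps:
f = -4 (f = -5 + (⅛)*8 = -5 + 1 = -4)
y(u, a) = 0 (y(u, a) = 4 - 4 = 0)
y(-3, -1*42)*(2*(-1)) = 0*(2*(-1)) = 0*(-2) = 0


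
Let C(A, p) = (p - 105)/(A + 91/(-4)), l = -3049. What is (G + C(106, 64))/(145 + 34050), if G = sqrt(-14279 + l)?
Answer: -164/11386935 + 76*I*sqrt(3)/34195 ≈ -1.4402e-5 + 0.0038496*I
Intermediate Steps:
G = 76*I*sqrt(3) (G = sqrt(-14279 - 3049) = sqrt(-17328) = 76*I*sqrt(3) ≈ 131.64*I)
C(A, p) = (-105 + p)/(-91/4 + A) (C(A, p) = (-105 + p)/(A + 91*(-1/4)) = (-105 + p)/(A - 91/4) = (-105 + p)/(-91/4 + A))
(G + C(106, 64))/(145 + 34050) = (76*I*sqrt(3) + 4*(-105 + 64)/(-91 + 4*106))/(145 + 34050) = (76*I*sqrt(3) + 4*(-41)/(-91 + 424))/34195 = (76*I*sqrt(3) + 4*(-41)/333)*(1/34195) = (76*I*sqrt(3) + 4*(1/333)*(-41))*(1/34195) = (76*I*sqrt(3) - 164/333)*(1/34195) = (-164/333 + 76*I*sqrt(3))*(1/34195) = -164/11386935 + 76*I*sqrt(3)/34195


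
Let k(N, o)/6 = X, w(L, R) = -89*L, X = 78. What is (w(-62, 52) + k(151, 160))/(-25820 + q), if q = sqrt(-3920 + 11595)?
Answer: -30911704/133332945 - 5986*sqrt(307)/133332945 ≈ -0.23263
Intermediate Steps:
k(N, o) = 468 (k(N, o) = 6*78 = 468)
q = 5*sqrt(307) (q = sqrt(7675) = 5*sqrt(307) ≈ 87.607)
(w(-62, 52) + k(151, 160))/(-25820 + q) = (-89*(-62) + 468)/(-25820 + 5*sqrt(307)) = (5518 + 468)/(-25820 + 5*sqrt(307)) = 5986/(-25820 + 5*sqrt(307))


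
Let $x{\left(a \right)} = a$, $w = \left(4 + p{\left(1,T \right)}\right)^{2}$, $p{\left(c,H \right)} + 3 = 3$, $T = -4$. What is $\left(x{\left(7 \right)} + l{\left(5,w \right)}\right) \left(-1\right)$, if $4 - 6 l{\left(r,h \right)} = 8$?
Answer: $- \frac{19}{3} \approx -6.3333$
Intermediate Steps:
$p{\left(c,H \right)} = 0$ ($p{\left(c,H \right)} = -3 + 3 = 0$)
$w = 16$ ($w = \left(4 + 0\right)^{2} = 4^{2} = 16$)
$l{\left(r,h \right)} = - \frac{2}{3}$ ($l{\left(r,h \right)} = \frac{2}{3} - \frac{4}{3} = - \frac{2}{3}$)
$\left(x{\left(7 \right)} + l{\left(5,w \right)}\right) \left(-1\right) = \left(7 - \frac{2}{3}\right) \left(-1\right) = \frac{19}{3} \left(-1\right) = - \frac{19}{3}$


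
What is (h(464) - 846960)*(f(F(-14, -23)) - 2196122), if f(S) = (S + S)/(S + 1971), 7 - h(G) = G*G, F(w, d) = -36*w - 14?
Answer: 5741089647404238/2461 ≈ 2.3328e+12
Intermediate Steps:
F(w, d) = -14 - 36*w
h(G) = 7 - G² (h(G) = 7 - G*G = 7 - G²)
f(S) = 2*S/(1971 + S) (f(S) = (2*S)/(1971 + S) = 2*S/(1971 + S))
(h(464) - 846960)*(f(F(-14, -23)) - 2196122) = ((7 - 1*464²) - 846960)*(2*(-14 - 36*(-14))/(1971 + (-14 - 36*(-14))) - 2196122) = ((7 - 1*215296) - 846960)*(2*(-14 + 504)/(1971 + (-14 + 504)) - 2196122) = ((7 - 215296) - 846960)*(2*490/(1971 + 490) - 2196122) = (-215289 - 846960)*(2*490/2461 - 2196122) = -1062249*(2*490*(1/2461) - 2196122) = -1062249*(980/2461 - 2196122) = -1062249*(-5404655262/2461) = 5741089647404238/2461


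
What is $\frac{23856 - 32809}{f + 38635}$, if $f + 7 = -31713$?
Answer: $- \frac{8953}{6915} \approx -1.2947$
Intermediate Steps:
$f = -31720$ ($f = -7 - 31713 = -31720$)
$\frac{23856 - 32809}{f + 38635} = \frac{23856 - 32809}{-31720 + 38635} = - \frac{8953}{6915}$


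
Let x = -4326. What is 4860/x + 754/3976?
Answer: -191209/204764 ≈ -0.93380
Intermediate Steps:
4860/x + 754/3976 = 4860/(-4326) + 754/3976 = 4860*(-1/4326) + 754*(1/3976) = -810/721 + 377/1988 = -191209/204764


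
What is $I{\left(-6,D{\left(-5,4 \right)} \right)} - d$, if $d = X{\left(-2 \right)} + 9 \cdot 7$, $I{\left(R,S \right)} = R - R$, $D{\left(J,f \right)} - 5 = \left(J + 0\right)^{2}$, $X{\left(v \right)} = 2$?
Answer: $-65$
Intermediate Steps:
$D{\left(J,f \right)} = 5 + J^{2}$ ($D{\left(J,f \right)} = 5 + \left(J + 0\right)^{2} = 5 + J^{2}$)
$I{\left(R,S \right)} = 0$
$d = 65$ ($d = 2 + 9 \cdot 7 = 2 + 63 = 65$)
$I{\left(-6,D{\left(-5,4 \right)} \right)} - d = 0 - 65 = -65$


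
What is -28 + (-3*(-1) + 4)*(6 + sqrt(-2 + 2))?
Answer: 14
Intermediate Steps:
-28 + (-3*(-1) + 4)*(6 + sqrt(-2 + 2)) = -28 + (3 + 4)*(6 + sqrt(0)) = -28 + 7*(6 + 0) = -28 + 7*6 = -28 + 42 = 14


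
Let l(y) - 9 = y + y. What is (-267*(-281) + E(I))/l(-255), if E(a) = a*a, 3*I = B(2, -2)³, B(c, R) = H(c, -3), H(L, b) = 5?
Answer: -690868/4509 ≈ -153.22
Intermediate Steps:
l(y) = 9 + 2*y (l(y) = 9 + (y + y) = 9 + 2*y)
B(c, R) = 5
I = 125/3 (I = (⅓)*5³ = (⅓)*125 = 125/3 ≈ 41.667)
E(a) = a²
(-267*(-281) + E(I))/l(-255) = (-267*(-281) + (125/3)²)/(9 + 2*(-255)) = (75027 + 15625/9)/(9 - 510) = (690868/9)/(-501) = (690868/9)*(-1/501) = -690868/4509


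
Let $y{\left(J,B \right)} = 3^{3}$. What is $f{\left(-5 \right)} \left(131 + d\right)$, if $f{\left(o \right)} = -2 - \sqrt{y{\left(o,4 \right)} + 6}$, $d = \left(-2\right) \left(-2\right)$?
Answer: $-270 - 135 \sqrt{33} \approx -1045.5$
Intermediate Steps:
$y{\left(J,B \right)} = 27$
$d = 4$
$f{\left(o \right)} = -2 - \sqrt{33}$ ($f{\left(o \right)} = -2 - \sqrt{27 + 6} = -2 - \sqrt{33}$)
$f{\left(-5 \right)} \left(131 + d\right) = \left(-2 - \sqrt{33}\right) \left(131 + 4\right) = \left(-2 - \sqrt{33}\right) 135 = -270 - 135 \sqrt{33}$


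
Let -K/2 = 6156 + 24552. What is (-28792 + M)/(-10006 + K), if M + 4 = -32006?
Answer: 30401/35711 ≈ 0.85131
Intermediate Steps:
K = -61416 (K = -2*(6156 + 24552) = -2*30708 = -61416)
M = -32010 (M = -4 - 32006 = -32010)
(-28792 + M)/(-10006 + K) = (-28792 - 32010)/(-10006 - 61416) = -60802/(-71422) = -60802*(-1/71422) = 30401/35711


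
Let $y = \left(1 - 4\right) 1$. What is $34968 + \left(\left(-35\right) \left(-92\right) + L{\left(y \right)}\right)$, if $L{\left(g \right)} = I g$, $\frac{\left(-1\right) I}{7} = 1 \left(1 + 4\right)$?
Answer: $38293$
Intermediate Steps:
$y = -3$ ($y = \left(-3\right) 1 = -3$)
$I = -35$ ($I = - 7 \cdot 1 \left(1 + 4\right) = - 7 \cdot 1 \cdot 5 = \left(-7\right) 5 = -35$)
$L{\left(g \right)} = - 35 g$
$34968 + \left(\left(-35\right) \left(-92\right) + L{\left(y \right)}\right) = 34968 - -3325 = 34968 + \left(3220 + 105\right) = 34968 + 3325 = 38293$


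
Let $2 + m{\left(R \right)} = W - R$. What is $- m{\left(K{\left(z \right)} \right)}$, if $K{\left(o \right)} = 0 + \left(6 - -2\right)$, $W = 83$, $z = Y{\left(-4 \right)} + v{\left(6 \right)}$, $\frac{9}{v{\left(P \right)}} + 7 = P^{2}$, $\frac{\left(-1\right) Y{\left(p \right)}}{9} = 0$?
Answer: $-73$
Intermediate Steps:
$Y{\left(p \right)} = 0$ ($Y{\left(p \right)} = \left(-9\right) 0 = 0$)
$v{\left(P \right)} = \frac{9}{-7 + P^{2}}$
$z = \frac{9}{29}$ ($z = 0 + \frac{9}{-7 + 6^{2}} = 0 + \frac{9}{-7 + 36} = 0 + \frac{9}{29} = \frac{9}{29} \approx 0.31034$)
$K{\left(o \right)} = 8$ ($K{\left(o \right)} = 0 + \left(6 + 2\right) = 0 + 8 = 8$)
$m{\left(R \right)} = 81 - R$ ($m{\left(R \right)} = -2 - \left(-83 + R\right) = 81 - R$)
$- m{\left(K{\left(z \right)} \right)} = - (81 - 8) = \left(-1\right) 73 = -73$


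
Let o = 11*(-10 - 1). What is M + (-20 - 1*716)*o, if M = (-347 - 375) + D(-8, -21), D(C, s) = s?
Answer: 88313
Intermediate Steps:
M = -743 (M = (-347 - 375) - 21 = -722 - 21 = -743)
o = -121 (o = 11*(-11) = -121)
M + (-20 - 1*716)*o = -743 + (-20 - 1*716)*(-121) = -743 + (-20 - 716)*(-121) = -743 - 736*(-121) = -743 + 89056 = 88313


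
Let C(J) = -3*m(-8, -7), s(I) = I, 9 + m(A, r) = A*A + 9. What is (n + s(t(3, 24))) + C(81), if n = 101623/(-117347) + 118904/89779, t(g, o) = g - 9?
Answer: -2081159253603/10535296313 ≈ -197.54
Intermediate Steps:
t(g, o) = -9 + g
m(A, r) = A**2 (m(A, r) = -9 + (A*A + 9) = -9 + (A**2 + 9) = -9 + (9 + A**2) = A**2)
C(J) = -192 (C(J) = -3*(-8)**2 = -3*64 = -192)
n = 4829416371/10535296313 (n = 101623*(-1/117347) + 118904*(1/89779) = -101623/117347 + 118904/89779 = 4829416371/10535296313 ≈ 0.45840)
(n + s(t(3, 24))) + C(81) = (4829416371/10535296313 + (-9 + 3)) - 192 = (4829416371/10535296313 - 6) - 192 = -58382361507/10535296313 - 192 = -2081159253603/10535296313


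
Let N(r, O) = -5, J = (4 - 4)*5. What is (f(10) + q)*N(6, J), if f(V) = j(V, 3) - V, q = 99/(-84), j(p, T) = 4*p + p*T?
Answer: -8235/28 ≈ -294.11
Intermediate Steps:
j(p, T) = 4*p + T*p
J = 0 (J = 0*5 = 0)
q = -33/28 (q = 99*(-1/84) = -33/28 ≈ -1.1786)
f(V) = 6*V (f(V) = V*(4 + 3) - V = V*7 - V = 7*V - V = 6*V)
(f(10) + q)*N(6, J) = (6*10 - 33/28)*(-5) = (60 - 33/28)*(-5) = (1647/28)*(-5) = -8235/28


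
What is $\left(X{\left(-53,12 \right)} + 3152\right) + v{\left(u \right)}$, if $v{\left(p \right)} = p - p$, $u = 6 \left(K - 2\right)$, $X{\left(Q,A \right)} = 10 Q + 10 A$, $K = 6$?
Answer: $2742$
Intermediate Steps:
$X{\left(Q,A \right)} = 10 A + 10 Q$
$u = 24$ ($u = 6 \left(6 - 2\right) = 6 \cdot 4 = 24$)
$v{\left(p \right)} = 0$
$\left(X{\left(-53,12 \right)} + 3152\right) + v{\left(u \right)} = \left(\left(10 \cdot 12 + 10 \left(-53\right)\right) + 3152\right) + 0 = \left(\left(120 - 530\right) + 3152\right) + 0 = \left(-410 + 3152\right) + 0 = 2742 + 0 = 2742$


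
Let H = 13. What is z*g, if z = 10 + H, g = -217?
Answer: -4991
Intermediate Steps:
z = 23 (z = 10 + 13 = 23)
z*g = 23*(-217) = -4991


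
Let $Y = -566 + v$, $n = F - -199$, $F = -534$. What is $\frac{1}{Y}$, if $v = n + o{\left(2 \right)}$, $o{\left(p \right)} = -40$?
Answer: $- \frac{1}{941} \approx -0.0010627$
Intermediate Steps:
$n = -335$ ($n = -534 - -199 = -534 + 199 = -335$)
$v = -375$ ($v = -335 - 40 = -375$)
$Y = -941$ ($Y = -566 - 375 = -941$)
$\frac{1}{Y} = \frac{1}{-941} = - \frac{1}{941}$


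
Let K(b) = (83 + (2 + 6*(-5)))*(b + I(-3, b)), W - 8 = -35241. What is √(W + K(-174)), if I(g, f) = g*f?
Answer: 11*I*√133 ≈ 126.86*I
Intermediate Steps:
I(g, f) = f*g
W = -35233 (W = 8 - 35241 = -35233)
K(b) = -110*b (K(b) = (83 + (2 + 6*(-5)))*(b + b*(-3)) = (83 + (2 - 30))*(b - 3*b) = (83 - 28)*(-2*b) = 55*(-2*b) = -110*b)
√(W + K(-174)) = √(-35233 - 110*(-174)) = √(-35233 + 19140) = √(-16093) = 11*I*√133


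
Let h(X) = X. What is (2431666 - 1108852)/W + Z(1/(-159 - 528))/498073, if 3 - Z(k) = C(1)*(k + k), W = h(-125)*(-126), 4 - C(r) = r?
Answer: 25146413086898/299404132125 ≈ 83.988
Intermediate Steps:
C(r) = 4 - r
W = 15750 (W = -125*(-126) = 15750)
Z(k) = 3 - 6*k (Z(k) = 3 - (4 - 1*1)*(k + k) = 3 - (4 - 1)*2*k = 3 - 3*2*k = 3 - 6*k)
(2431666 - 1108852)/W + Z(1/(-159 - 528))/498073 = (2431666 - 1108852)/15750 + (3 - 6/(-159 - 528))/498073 = 1322814*(1/15750) + (3 - 6/(-687))*(1/498073) = 220469/2625 + (3 - 6*(-1/687))*(1/498073) = 220469/2625 + (3 + 2/229)*(1/498073) = 220469/2625 + (689/229)*(1/498073) = 220469/2625 + 689/114058717 = 25146413086898/299404132125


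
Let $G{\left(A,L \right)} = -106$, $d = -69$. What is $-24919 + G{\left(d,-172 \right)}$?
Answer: $-25025$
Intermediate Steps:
$-24919 + G{\left(d,-172 \right)} = -24919 - 106 = -25025$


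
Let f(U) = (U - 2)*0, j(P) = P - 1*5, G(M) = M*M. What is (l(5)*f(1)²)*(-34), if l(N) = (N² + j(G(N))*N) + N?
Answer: 0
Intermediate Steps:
G(M) = M²
j(P) = -5 + P (j(P) = P - 5 = -5 + P)
l(N) = N + N² + N*(-5 + N²) (l(N) = (N² + (-5 + N²)*N) + N = (N² + N*(-5 + N²)) + N = N + N² + N*(-5 + N²))
f(U) = 0 (f(U) = (-2 + U)*0 = 0)
(l(5)*f(1)²)*(-34) = ((5*(-4 + 5 + 5²))*0²)*(-34) = ((5*(-4 + 5 + 25))*0)*(-34) = ((5*26)*0)*(-34) = (130*0)*(-34) = 0*(-34) = 0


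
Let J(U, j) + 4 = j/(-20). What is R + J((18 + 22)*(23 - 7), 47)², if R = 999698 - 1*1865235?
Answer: -346198671/400 ≈ -8.6550e+5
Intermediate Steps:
J(U, j) = -4 - j/20 (J(U, j) = -4 + j/(-20) = -4 + j*(-1/20) = -4 - j/20)
R = -865537 (R = 999698 - 1865235 = -865537)
R + J((18 + 22)*(23 - 7), 47)² = -865537 + (-4 - 1/20*47)² = -865537 + (-4 - 47/20)² = -865537 + (-127/20)² = -865537 + 16129/400 = -346198671/400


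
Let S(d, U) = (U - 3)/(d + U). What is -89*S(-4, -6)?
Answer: -801/10 ≈ -80.100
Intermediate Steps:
S(d, U) = (-3 + U)/(U + d)
-89*S(-4, -6) = -89*(-3 - 6)/(-6 - 4) = -89*(-9)/(-10) = -(-89)*(-9)/10 = -89*9/10 = -801/10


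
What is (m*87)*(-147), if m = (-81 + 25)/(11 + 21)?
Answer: 89523/4 ≈ 22381.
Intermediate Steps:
m = -7/4 (m = -56/32 = -56*1/32 = -7/4 ≈ -1.7500)
(m*87)*(-147) = -7/4*87*(-147) = -609/4*(-147) = 89523/4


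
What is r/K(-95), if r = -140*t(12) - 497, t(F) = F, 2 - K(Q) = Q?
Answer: -2177/97 ≈ -22.443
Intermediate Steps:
K(Q) = 2 - Q
r = -2177 (r = -140*12 - 497 = -1680 - 497 = -2177)
r/K(-95) = -2177/(2 - 1*(-95)) = -2177/(2 + 95) = -2177/97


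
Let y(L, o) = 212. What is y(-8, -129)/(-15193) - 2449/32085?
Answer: -1419667/15724755 ≈ -0.090282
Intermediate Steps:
y(-8, -129)/(-15193) - 2449/32085 = 212/(-15193) - 2449/32085 = 212*(-1/15193) - 2449*1/32085 = -212/15193 - 79/1035 = -1419667/15724755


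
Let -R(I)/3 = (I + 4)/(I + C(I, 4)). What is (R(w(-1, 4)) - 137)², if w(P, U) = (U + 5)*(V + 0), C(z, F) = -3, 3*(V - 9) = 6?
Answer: 20133169/1024 ≈ 19661.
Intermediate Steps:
V = 11 (V = 9 + (⅓)*6 = 9 + 2 = 11)
w(P, U) = 55 + 11*U (w(P, U) = (U + 5)*(11 + 0) = (5 + U)*11 = 55 + 11*U)
R(I) = -3*(4 + I)/(-3 + I) (R(I) = -3*(I + 4)/(I - 3) = -3*(4 + I)/(-3 + I))
(R(w(-1, 4)) - 137)² = (3*(-4 - (55 + 11*4))/(-3 + (55 + 11*4)) - 137)² = (3*(-4 - (55 + 44))/(-3 + (55 + 44)) - 137)² = (3*(-4 - 1*99)/(-3 + 99) - 137)² = (3*(-4 - 99)/96 - 137)² = (3*(1/96)*(-103) - 137)² = (-103/32 - 137)² = (-4487/32)² = 20133169/1024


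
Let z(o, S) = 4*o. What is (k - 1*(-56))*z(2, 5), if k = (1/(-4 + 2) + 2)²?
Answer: 466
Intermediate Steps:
k = 9/4 (k = (1/(-2) + 2)² = (-½ + 2)² = (3/2)² = 9/4 ≈ 2.2500)
(k - 1*(-56))*z(2, 5) = (9/4 - 1*(-56))*(4*2) = (9/4 + 56)*8 = (233/4)*8 = 466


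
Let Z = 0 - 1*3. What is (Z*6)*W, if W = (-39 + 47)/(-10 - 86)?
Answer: 3/2 ≈ 1.5000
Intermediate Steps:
Z = -3 (Z = 0 - 3 = -3)
W = -1/12 (W = 8/(-96) = 8*(-1/96) = -1/12 ≈ -0.083333)
(Z*6)*W = -3*6*(-1/12) = -18*(-1/12) = 3/2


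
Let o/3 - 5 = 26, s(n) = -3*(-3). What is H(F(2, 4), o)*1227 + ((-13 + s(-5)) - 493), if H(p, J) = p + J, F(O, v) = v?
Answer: 118522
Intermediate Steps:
s(n) = 9
o = 93 (o = 15 + 3*26 = 15 + 78 = 93)
H(p, J) = J + p
H(F(2, 4), o)*1227 + ((-13 + s(-5)) - 493) = (93 + 4)*1227 + ((-13 + 9) - 493) = 97*1227 + (-4 - 493) = 119019 - 497 = 118522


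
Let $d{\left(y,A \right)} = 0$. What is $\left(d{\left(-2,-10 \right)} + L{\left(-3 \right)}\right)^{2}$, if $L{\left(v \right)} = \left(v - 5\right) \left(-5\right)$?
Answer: $1600$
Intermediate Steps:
$L{\left(v \right)} = 25 - 5 v$ ($L{\left(v \right)} = \left(-5 + v\right) \left(-5\right) = 25 - 5 v$)
$\left(d{\left(-2,-10 \right)} + L{\left(-3 \right)}\right)^{2} = \left(0 + \left(25 - -15\right)\right)^{2} = \left(0 + \left(25 + 15\right)\right)^{2} = \left(0 + 40\right)^{2} = 40^{2} = 1600$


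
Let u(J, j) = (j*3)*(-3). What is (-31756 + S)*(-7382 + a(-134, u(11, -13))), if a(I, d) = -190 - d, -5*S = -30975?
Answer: 196538529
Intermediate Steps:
S = 6195 (S = -⅕*(-30975) = 6195)
u(J, j) = -9*j (u(J, j) = (3*j)*(-3) = -9*j)
(-31756 + S)*(-7382 + a(-134, u(11, -13))) = (-31756 + 6195)*(-7382 + (-190 - (-9)*(-13))) = -25561*(-7382 + (-190 - 1*117)) = -25561*(-7382 + (-190 - 117)) = -25561*(-7382 - 307) = -25561*(-7689) = 196538529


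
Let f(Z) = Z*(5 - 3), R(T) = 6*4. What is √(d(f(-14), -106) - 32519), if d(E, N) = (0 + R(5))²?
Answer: I*√31943 ≈ 178.73*I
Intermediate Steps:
R(T) = 24
f(Z) = 2*Z (f(Z) = Z*2 = 2*Z)
d(E, N) = 576 (d(E, N) = (0 + 24)² = 24² = 576)
√(d(f(-14), -106) - 32519) = √(576 - 32519) = √(-31943) = I*√31943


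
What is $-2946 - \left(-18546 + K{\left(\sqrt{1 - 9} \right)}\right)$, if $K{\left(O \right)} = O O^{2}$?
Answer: $15600 + 16 i \sqrt{2} \approx 15600.0 + 22.627 i$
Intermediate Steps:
$K{\left(O \right)} = O^{3}$
$-2946 - \left(-18546 + K{\left(\sqrt{1 - 9} \right)}\right) = -2946 - \left(-18546 + \left(\sqrt{1 - 9}\right)^{3}\right) = -2946 - \left(-18546 + \left(\sqrt{-8}\right)^{3}\right) = -2946 - \left(-18546 + \left(2 i \sqrt{2}\right)^{3}\right) = -2946 - \left(-18546 - 16 i \sqrt{2}\right) = -2946 + \left(18546 + 16 i \sqrt{2}\right) = 15600 + 16 i \sqrt{2}$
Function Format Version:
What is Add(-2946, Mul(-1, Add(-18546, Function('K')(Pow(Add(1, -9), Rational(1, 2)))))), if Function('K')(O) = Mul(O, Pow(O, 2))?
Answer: Add(15600, Mul(16, I, Pow(2, Rational(1, 2)))) ≈ Add(15600., Mul(22.627, I))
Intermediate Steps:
Function('K')(O) = Pow(O, 3)
Add(-2946, Mul(-1, Add(-18546, Function('K')(Pow(Add(1, -9), Rational(1, 2)))))) = Add(-2946, Mul(-1, Add(-18546, Pow(Pow(Add(1, -9), Rational(1, 2)), 3)))) = Add(-2946, Mul(-1, Add(-18546, Pow(Pow(-8, Rational(1, 2)), 3)))) = Add(-2946, Mul(-1, Add(-18546, Pow(Mul(2, I, Pow(2, Rational(1, 2))), 3)))) = Add(-2946, Mul(-1, Add(-18546, Mul(-16, I, Pow(2, Rational(1, 2)))))) = Add(-2946, Add(18546, Mul(16, I, Pow(2, Rational(1, 2))))) = Add(15600, Mul(16, I, Pow(2, Rational(1, 2))))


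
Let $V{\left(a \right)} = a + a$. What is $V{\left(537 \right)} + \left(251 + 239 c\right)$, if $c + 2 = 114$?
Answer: $28093$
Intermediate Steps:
$c = 112$ ($c = -2 + 114 = 112$)
$V{\left(a \right)} = 2 a$
$V{\left(537 \right)} + \left(251 + 239 c\right) = 2 \cdot 537 + \left(251 + 239 \cdot 112\right) = 1074 + \left(251 + 26768\right) = 1074 + 27019 = 28093$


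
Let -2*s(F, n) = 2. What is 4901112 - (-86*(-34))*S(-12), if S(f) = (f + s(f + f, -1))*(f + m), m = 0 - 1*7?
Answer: 4178884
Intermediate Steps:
s(F, n) = -1 (s(F, n) = -½*2 = -1)
m = -7 (m = 0 - 7 = -7)
S(f) = (-1 + f)*(-7 + f) (S(f) = (f - 1)*(f - 7) = (-1 + f)*(-7 + f))
4901112 - (-86*(-34))*S(-12) = 4901112 - (-86*(-34))*(7 + (-12)² - 8*(-12)) = 4901112 - 2924*(7 + 144 + 96) = 4901112 - 2924*247 = 4901112 - 1*722228 = 4901112 - 722228 = 4178884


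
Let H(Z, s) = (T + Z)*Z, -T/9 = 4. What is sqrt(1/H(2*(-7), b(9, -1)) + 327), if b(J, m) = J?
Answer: sqrt(1602307)/70 ≈ 18.083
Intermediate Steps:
T = -36 (T = -9*4 = -36)
H(Z, s) = Z*(-36 + Z) (H(Z, s) = (-36 + Z)*Z = Z*(-36 + Z))
sqrt(1/H(2*(-7), b(9, -1)) + 327) = sqrt(1/((2*(-7))*(-36 + 2*(-7))) + 327) = sqrt(1/(-14*(-36 - 14)) + 327) = sqrt(1/(-14*(-50)) + 327) = sqrt(1/700 + 327) = sqrt(228901/700) = sqrt(1602307)/70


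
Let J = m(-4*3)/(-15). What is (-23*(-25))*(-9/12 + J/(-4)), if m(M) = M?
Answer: -2185/4 ≈ -546.25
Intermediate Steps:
J = ⅘ (J = -4*3/(-15) = -12*(-1/15) = ⅘ ≈ 0.80000)
(-23*(-25))*(-9/12 + J/(-4)) = (-23*(-25))*(-9/12 + (⅘)/(-4)) = 575*(-9*1/12 + (⅘)*(-¼)) = 575*(-¾ - ⅕) = 575*(-19/20) = -2185/4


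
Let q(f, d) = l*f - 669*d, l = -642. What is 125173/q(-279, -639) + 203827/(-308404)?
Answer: -85039438751/187080642036 ≈ -0.45456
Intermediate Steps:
q(f, d) = -669*d - 642*f (q(f, d) = -642*f - 669*d = -669*d - 642*f)
125173/q(-279, -639) + 203827/(-308404) = 125173/(-669*(-639) - 642*(-279)) + 203827/(-308404) = 125173/(427491 + 179118) + 203827*(-1/308404) = 125173/606609 - 203827/308404 = -85039438751/187080642036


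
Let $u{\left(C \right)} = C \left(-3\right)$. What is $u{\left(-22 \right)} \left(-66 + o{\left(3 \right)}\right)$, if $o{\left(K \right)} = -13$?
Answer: $-5214$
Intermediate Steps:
$u{\left(C \right)} = - 3 C$
$u{\left(-22 \right)} \left(-66 + o{\left(3 \right)}\right) = \left(-3\right) \left(-22\right) \left(-66 - 13\right) = 66 \left(-79\right) = -5214$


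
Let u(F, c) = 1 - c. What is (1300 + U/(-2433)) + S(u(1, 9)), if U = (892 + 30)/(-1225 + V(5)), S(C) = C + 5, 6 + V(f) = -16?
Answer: 3935035369/3033951 ≈ 1297.0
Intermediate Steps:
V(f) = -22 (V(f) = -6 - 16 = -22)
S(C) = 5 + C
U = -922/1247 (U = (892 + 30)/(-1225 - 22) = 922/(-1247) = 922*(-1/1247) = -922/1247 ≈ -0.73937)
(1300 + U/(-2433)) + S(u(1, 9)) = (1300 - 922/1247/(-2433)) + (5 + (1 - 1*9)) = (1300 - 922/1247*(-1/2433)) + (5 + (1 - 9)) = (1300 + 922/3033951) + (5 - 8) = 3944137222/3033951 - 3 = 3935035369/3033951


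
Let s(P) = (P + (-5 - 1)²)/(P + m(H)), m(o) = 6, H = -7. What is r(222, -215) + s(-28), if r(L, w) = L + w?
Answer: 73/11 ≈ 6.6364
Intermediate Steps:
s(P) = (36 + P)/(6 + P) (s(P) = (P + (-5 - 1)²)/(P + 6) = (P + (-6)²)/(6 + P) = (P + 36)/(6 + P) = (36 + P)/(6 + P))
r(222, -215) + s(-28) = (222 - 215) + (36 - 28)/(6 - 28) = 7 + 8/(-22) = 7 - 1/22*8 = 7 - 4/11 = 73/11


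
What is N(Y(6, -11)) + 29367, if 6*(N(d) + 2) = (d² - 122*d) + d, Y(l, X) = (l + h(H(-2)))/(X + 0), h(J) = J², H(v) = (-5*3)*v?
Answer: 3890952/121 ≈ 32157.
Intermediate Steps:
H(v) = -15*v
Y(l, X) = (900 + l)/X (Y(l, X) = (l + (-15*(-2))²)/(X + 0) = (l + 30²)/X = (l + 900)/X = (900 + l)/X)
N(d) = -2 - 121*d/6 + d²/6 (N(d) = -2 + ((d² - 122*d) + d)/6 = -2 + (d² - 121*d)/6 = -2 + (-121*d/6 + d²/6) = -2 - 121*d/6 + d²/6)
N(Y(6, -11)) + 29367 = (-2 - 121*(900 + 6)/(6*(-11)) + ((900 + 6)/(-11))²/6) + 29367 = (-2 - (-11)*906/6 + (-1/11*906)²/6) + 29367 = (-2 - 121/6*(-906/11) + (-906/11)²/6) + 29367 = (-2 + 1661 + (⅙)*(820836/121)) + 29367 = (-2 + 1661 + 136806/121) + 29367 = 337545/121 + 29367 = 3890952/121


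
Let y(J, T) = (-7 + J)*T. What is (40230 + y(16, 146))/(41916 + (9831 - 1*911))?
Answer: 10386/12709 ≈ 0.81722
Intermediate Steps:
y(J, T) = T*(-7 + J)
(40230 + y(16, 146))/(41916 + (9831 - 1*911)) = (40230 + 146*(-7 + 16))/(41916 + (9831 - 1*911)) = (40230 + 146*9)/(41916 + (9831 - 911)) = (40230 + 1314)/(41916 + 8920) = 41544/50836 = 41544*(1/50836) = 10386/12709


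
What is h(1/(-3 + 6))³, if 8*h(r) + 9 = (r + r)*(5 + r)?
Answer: -117649/373248 ≈ -0.31520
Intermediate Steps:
h(r) = -9/8 + r*(5 + r)/4 (h(r) = -9/8 + ((r + r)*(5 + r))/8 = -9/8 + ((2*r)*(5 + r))/8 = -9/8 + (2*r*(5 + r))/8 = -9/8 + r*(5 + r)/4)
h(1/(-3 + 6))³ = (-9/8 + (1/(-3 + 6))²/4 + 5/(4*(-3 + 6)))³ = (-9/8 + (1/3)²/4 + (5/4)/3)³ = (-9/8 + (⅓)²/4 + (5/4)*(⅓))³ = (-9/8 + (¼)*(⅑) + 5/12)³ = (-9/8 + 1/36 + 5/12)³ = (-49/72)³ = -117649/373248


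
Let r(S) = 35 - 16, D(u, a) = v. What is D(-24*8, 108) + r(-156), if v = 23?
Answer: 42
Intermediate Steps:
D(u, a) = 23
r(S) = 19
D(-24*8, 108) + r(-156) = 23 + 19 = 42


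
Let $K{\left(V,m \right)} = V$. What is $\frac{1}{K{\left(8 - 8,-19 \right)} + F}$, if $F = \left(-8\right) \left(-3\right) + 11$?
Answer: $\frac{1}{35} \approx 0.028571$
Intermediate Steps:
$F = 35$ ($F = 24 + 11 = 35$)
$\frac{1}{K{\left(8 - 8,-19 \right)} + F} = \frac{1}{\left(8 - 8\right) + 35} = \frac{1}{0 + 35} = \frac{1}{35}$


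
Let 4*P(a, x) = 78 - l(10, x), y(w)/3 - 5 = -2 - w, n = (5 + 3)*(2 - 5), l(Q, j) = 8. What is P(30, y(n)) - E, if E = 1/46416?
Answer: 812279/46416 ≈ 17.500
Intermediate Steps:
n = -24 (n = 8*(-3) = -24)
y(w) = 9 - 3*w (y(w) = 15 + 3*(-2 - w) = 15 + (-6 - 3*w) = 9 - 3*w)
P(a, x) = 35/2 (P(a, x) = (78 - 1*8)/4 = (78 - 8)/4 = (¼)*70 = 35/2)
E = 1/46416 ≈ 2.1544e-5
P(30, y(n)) - E = 35/2 - 1*1/46416 = 35/2 - 1/46416 = 812279/46416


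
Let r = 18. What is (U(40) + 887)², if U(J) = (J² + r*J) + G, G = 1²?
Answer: 10291264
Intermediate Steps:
G = 1
U(J) = 1 + J² + 18*J (U(J) = (J² + 18*J) + 1 = 1 + J² + 18*J)
(U(40) + 887)² = ((1 + 40² + 18*40) + 887)² = ((1 + 1600 + 720) + 887)² = (2321 + 887)² = 3208² = 10291264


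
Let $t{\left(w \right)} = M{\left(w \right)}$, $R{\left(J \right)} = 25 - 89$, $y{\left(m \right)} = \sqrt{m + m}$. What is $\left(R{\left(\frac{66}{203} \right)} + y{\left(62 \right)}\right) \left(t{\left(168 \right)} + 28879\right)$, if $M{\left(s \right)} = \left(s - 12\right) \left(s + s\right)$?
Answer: $-5202880 + 162590 \sqrt{31} \approx -4.2976 \cdot 10^{6}$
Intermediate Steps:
$y{\left(m \right)} = \sqrt{2} \sqrt{m}$ ($y{\left(m \right)} = \sqrt{2 m} = \sqrt{2} \sqrt{m}$)
$M{\left(s \right)} = 2 s \left(-12 + s\right)$ ($M{\left(s \right)} = \left(-12 + s\right) 2 s = 2 s \left(-12 + s\right)$)
$R{\left(J \right)} = -64$
$t{\left(w \right)} = 2 w \left(-12 + w\right)$
$\left(R{\left(\frac{66}{203} \right)} + y{\left(62 \right)}\right) \left(t{\left(168 \right)} + 28879\right) = \left(-64 + \sqrt{2} \sqrt{62}\right) \left(2 \cdot 168 \left(-12 + 168\right) + 28879\right) = \left(-64 + 2 \sqrt{31}\right) \left(2 \cdot 168 \cdot 156 + 28879\right) = \left(-64 + 2 \sqrt{31}\right) \left(52416 + 28879\right) = \left(-64 + 2 \sqrt{31}\right) 81295 = -5202880 + 162590 \sqrt{31}$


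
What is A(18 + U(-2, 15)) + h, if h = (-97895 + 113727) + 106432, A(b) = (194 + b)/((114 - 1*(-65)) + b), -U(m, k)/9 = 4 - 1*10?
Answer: 30688530/251 ≈ 1.2227e+5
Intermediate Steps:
U(m, k) = 54 (U(m, k) = -9*(4 - 1*10) = -9*(4 - 10) = -9*(-6) = 54)
A(b) = (194 + b)/(179 + b) (A(b) = (194 + b)/((114 + 65) + b) = (194 + b)/(179 + b))
h = 122264 (h = 15832 + 106432 = 122264)
A(18 + U(-2, 15)) + h = (194 + (18 + 54))/(179 + (18 + 54)) + 122264 = (194 + 72)/(179 + 72) + 122264 = 266/251 + 122264 = 30688530/251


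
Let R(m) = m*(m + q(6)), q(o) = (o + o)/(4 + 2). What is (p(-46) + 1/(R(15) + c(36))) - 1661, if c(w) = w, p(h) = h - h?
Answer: -483350/291 ≈ -1661.0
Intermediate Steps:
q(o) = o/3 (q(o) = (2*o)/6 = (2*o)*(1/6) = o/3)
p(h) = 0
R(m) = m*(2 + m) (R(m) = m*(m + (1/3)*6) = m*(m + 2) = m*(2 + m))
(p(-46) + 1/(R(15) + c(36))) - 1661 = (0 + 1/(15*(2 + 15) + 36)) - 1661 = (0 + 1/(15*17 + 36)) - 1661 = (0 + 1/(255 + 36)) - 1661 = (0 + 1/291) - 1661 = 1/291 - 1661 = -483350/291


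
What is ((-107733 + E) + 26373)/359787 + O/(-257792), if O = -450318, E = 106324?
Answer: 84227040877/46375105152 ≈ 1.8162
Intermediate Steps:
((-107733 + E) + 26373)/359787 + O/(-257792) = ((-107733 + 106324) + 26373)/359787 - 450318/(-257792) = (-1409 + 26373)*(1/359787) - 450318*(-1/257792) = 24964*(1/359787) + 225159/128896 = 24964/359787 + 225159/128896 = 84227040877/46375105152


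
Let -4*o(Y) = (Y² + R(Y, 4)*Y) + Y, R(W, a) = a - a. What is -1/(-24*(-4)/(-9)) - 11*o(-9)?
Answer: 6339/32 ≈ 198.09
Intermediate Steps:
R(W, a) = 0
o(Y) = -Y/4 - Y²/4 (o(Y) = -((Y² + 0*Y) + Y)/4 = -((Y² + 0) + Y)/4 = -(Y² + Y)/4 = -(Y + Y²)/4 = -Y/4 - Y²/4)
-1/(-24*(-4)/(-9)) - 11*o(-9) = -1/(-24*(-4)/(-9)) - (-11)*(-9)*(1 - 9)/4 = -1/(96*(-⅑)) - (-11)*(-9)*(-8)/4 = -1/(-32/3) - 11*(-18) = -1*(-3/32) + 198 = 3/32 + 198 = 6339/32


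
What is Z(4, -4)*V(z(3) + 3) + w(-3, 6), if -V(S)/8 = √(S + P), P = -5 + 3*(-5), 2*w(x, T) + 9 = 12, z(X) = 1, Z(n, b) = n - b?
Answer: 3/2 - 256*I ≈ 1.5 - 256.0*I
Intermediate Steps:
w(x, T) = 3/2 (w(x, T) = -9/2 + (½)*12 = -9/2 + 6 = 3/2)
P = -20 (P = -5 - 15 = -20)
V(S) = -8*√(-20 + S) (V(S) = -8*√(S - 20) = -8*√(-20 + S))
Z(4, -4)*V(z(3) + 3) + w(-3, 6) = (4 - 1*(-4))*(-8*√(-20 + (1 + 3))) + 3/2 = (4 + 4)*(-8*√(-20 + 4)) + 3/2 = 8*(-32*I) + 3/2 = -256*I + 3/2 = 3/2 - 256*I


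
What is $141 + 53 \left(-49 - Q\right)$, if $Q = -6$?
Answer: $-2138$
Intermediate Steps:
$141 + 53 \left(-49 - Q\right) = 141 + 53 \left(-49 - -6\right) = 141 + 53 \left(-49 + 6\right) = 141 + 53 \left(-43\right) = 141 - 2279 = -2138$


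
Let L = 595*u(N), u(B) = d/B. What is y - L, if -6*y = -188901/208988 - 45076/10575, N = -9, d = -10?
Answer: -8755106158837/13260288600 ≈ -660.25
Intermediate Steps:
u(B) = -10/B
L = 5950/9 (L = 595*(-10/(-9)) = 595*(-10*(-⅑)) = 595*(10/9) = 5950/9 ≈ 661.11)
y = 11417971163/13260288600 (y = -(-188901/208988 - 45076/10575)/6 = -⅙*(-11417971163/2210048100) = 11417971163/13260288600 ≈ 0.86106)
y - L = 11417971163/13260288600 - 1*5950/9 = 11417971163/13260288600 - 5950/9 = -8755106158837/13260288600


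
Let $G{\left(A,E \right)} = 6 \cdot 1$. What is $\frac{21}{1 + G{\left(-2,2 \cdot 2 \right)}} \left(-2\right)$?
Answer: $-6$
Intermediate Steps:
$G{\left(A,E \right)} = 6$
$\frac{21}{1 + G{\left(-2,2 \cdot 2 \right)}} \left(-2\right) = \frac{21}{1 + 6} \left(-2\right) = \frac{21}{7} \left(-2\right) = 21 \cdot \frac{1}{7} \left(-2\right) = 3 \left(-2\right) = -6$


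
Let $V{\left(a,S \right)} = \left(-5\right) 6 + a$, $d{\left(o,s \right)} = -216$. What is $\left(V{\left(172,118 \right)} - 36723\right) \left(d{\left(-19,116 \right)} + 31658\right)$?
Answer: $-1150179802$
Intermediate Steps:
$V{\left(a,S \right)} = -30 + a$
$\left(V{\left(172,118 \right)} - 36723\right) \left(d{\left(-19,116 \right)} + 31658\right) = \left(\left(-30 + 172\right) - 36723\right) \left(-216 + 31658\right) = \left(142 - 36723\right) 31442 = \left(-36581\right) 31442 = -1150179802$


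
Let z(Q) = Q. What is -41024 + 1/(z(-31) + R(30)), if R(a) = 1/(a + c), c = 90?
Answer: -152568376/3719 ≈ -41024.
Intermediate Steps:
R(a) = 1/(90 + a) (R(a) = 1/(a + 90) = 1/(90 + a))
-41024 + 1/(z(-31) + R(30)) = -41024 + 1/(-31 + 1/(90 + 30)) = -41024 + 1/(-31 + 1/120) = -41024 + 1/(-3719/120) = -41024 - 120/3719 = -152568376/3719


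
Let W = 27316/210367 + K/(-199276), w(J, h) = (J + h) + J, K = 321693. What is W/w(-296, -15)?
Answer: 62230168115/25446104235244 ≈ 0.0024456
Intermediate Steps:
w(J, h) = h + 2*J
W = -62230168115/41921094292 (W = 27316/210367 + 321693/(-199276) = 27316*(1/210367) + 321693*(-1/199276) = 27316/210367 - 321693/199276 = -62230168115/41921094292 ≈ -1.4845)
W/w(-296, -15) = -62230168115/(41921094292*(-15 + 2*(-296))) = -62230168115/(41921094292*(-15 - 592)) = -62230168115/41921094292/(-607) = -62230168115/41921094292*(-1/607) = 62230168115/25446104235244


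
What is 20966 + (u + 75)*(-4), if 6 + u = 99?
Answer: 20294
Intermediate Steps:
u = 93 (u = -6 + 99 = 93)
20966 + (u + 75)*(-4) = 20966 + (93 + 75)*(-4) = 20966 + 168*(-4) = 20966 - 672 = 20294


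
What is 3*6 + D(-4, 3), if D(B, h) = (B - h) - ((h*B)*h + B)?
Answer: 51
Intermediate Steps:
D(B, h) = -h - B*h² (D(B, h) = (B - h) - ((B*h)*h + B) = (B - h) - (B*h² + B) = (B - h) - (B + B*h²) = (B - h) + (-B - B*h²) = -h - B*h²)
3*6 + D(-4, 3) = 3*6 - 1*3*(1 - 4*3) = 18 - 1*3*(1 - 12) = 18 - 1*3*(-11) = 18 + 33 = 51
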